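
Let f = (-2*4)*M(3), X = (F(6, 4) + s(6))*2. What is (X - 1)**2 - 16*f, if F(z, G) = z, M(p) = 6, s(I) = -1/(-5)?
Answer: 22449/25 ≈ 897.96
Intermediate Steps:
s(I) = 1/5 (s(I) = -1*(-1/5) = 1/5)
X = 62/5 (X = (6 + 1/5)*2 = (31/5)*2 = 62/5 ≈ 12.400)
f = -48 (f = -2*4*6 = -8*6 = -48)
(X - 1)**2 - 16*f = (62/5 - 1)**2 - 16*(-48) = (57/5)**2 + 768 = 3249/25 + 768 = 22449/25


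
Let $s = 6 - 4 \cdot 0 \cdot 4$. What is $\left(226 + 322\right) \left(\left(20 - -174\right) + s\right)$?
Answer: $109600$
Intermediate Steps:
$s = 6$ ($s = 6 - 0 \cdot 4 = 6 - 0 = 6 + 0 = 6$)
$\left(226 + 322\right) \left(\left(20 - -174\right) + s\right) = \left(226 + 322\right) \left(\left(20 - -174\right) + 6\right) = 548 \left(\left(20 + 174\right) + 6\right) = 548 \left(194 + 6\right) = 548 \cdot 200 = 109600$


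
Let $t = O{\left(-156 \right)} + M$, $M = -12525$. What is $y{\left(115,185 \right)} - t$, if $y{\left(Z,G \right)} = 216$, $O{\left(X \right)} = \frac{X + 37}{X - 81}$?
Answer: $\frac{3019498}{237} \approx 12741.0$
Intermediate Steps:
$O{\left(X \right)} = \frac{37 + X}{-81 + X}$
$t = - \frac{2968306}{237}$ ($t = \frac{37 - 156}{-81 - 156} - 12525 = \frac{1}{-237} \left(-119\right) - 12525 = \left(- \frac{1}{237}\right) \left(-119\right) - 12525 = \frac{119}{237} - 12525 = - \frac{2968306}{237} \approx -12525.0$)
$y{\left(115,185 \right)} - t = 216 - - \frac{2968306}{237} = 216 + \frac{2968306}{237} = \frac{3019498}{237}$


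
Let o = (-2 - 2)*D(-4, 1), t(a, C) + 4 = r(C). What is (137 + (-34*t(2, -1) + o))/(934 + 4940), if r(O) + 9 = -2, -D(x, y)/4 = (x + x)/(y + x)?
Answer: 2069/17622 ≈ 0.11741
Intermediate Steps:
D(x, y) = -8*x/(x + y) (D(x, y) = -4*(x + x)/(y + x) = -4*2*x/(x + y) = -8*x/(x + y))
r(O) = -11 (r(O) = -9 - 2 = -11)
t(a, C) = -15 (t(a, C) = -4 - 11 = -15)
o = 128/3 (o = (-2 - 2)*(-8*(-4)/(-4 + 1)) = -(-32)*(-4)/(-3) = -(-32)*(-4)*(-1)/3 = -4*(-32/3) = 128/3 ≈ 42.667)
(137 + (-34*t(2, -1) + o))/(934 + 4940) = (137 + (-34*(-15) + 128/3))/(934 + 4940) = (137 + (510 + 128/3))/5874 = (137 + 1658/3)*(1/5874) = (2069/3)*(1/5874) = 2069/17622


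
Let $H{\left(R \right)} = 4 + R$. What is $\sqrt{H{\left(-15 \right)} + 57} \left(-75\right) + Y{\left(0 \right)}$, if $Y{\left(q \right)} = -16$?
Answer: $-16 - 75 \sqrt{46} \approx -524.67$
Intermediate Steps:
$\sqrt{H{\left(-15 \right)} + 57} \left(-75\right) + Y{\left(0 \right)} = \sqrt{\left(4 - 15\right) + 57} \left(-75\right) - 16 = \sqrt{-11 + 57} \left(-75\right) - 16 = \sqrt{46} \left(-75\right) - 16 = - 75 \sqrt{46} - 16 = -16 - 75 \sqrt{46}$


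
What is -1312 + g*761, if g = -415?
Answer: -317127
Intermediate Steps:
-1312 + g*761 = -1312 - 415*761 = -1312 - 315815 = -317127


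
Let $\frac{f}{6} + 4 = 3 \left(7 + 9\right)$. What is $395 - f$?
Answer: $131$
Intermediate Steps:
$f = 264$ ($f = -24 + 6 \cdot 3 \left(7 + 9\right) = -24 + 6 \cdot 3 \cdot 16 = -24 + 6 \cdot 48 = -24 + 288 = 264$)
$395 - f = 395 - 264 = 131$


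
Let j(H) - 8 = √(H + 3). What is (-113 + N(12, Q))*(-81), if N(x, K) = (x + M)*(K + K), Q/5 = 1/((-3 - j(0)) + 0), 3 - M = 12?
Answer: 553392/59 - 1215*√3/59 ≈ 9343.9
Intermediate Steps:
M = -9 (M = 3 - 1*12 = 3 - 12 = -9)
j(H) = 8 + √(3 + H) (j(H) = 8 + √(H + 3) = 8 + √(3 + H))
Q = 5/(-11 - √3) (Q = 5/((-3 - (8 + √(3 + 0))) + 0) = 5/((-3 - (8 + √3)) + 0) = 5/((-3 + (-8 - √3)) + 0) = 5/((-11 - √3) + 0) = 5/(-11 - √3) ≈ -0.39271)
N(x, K) = 2*K*(-9 + x) (N(x, K) = (x - 9)*(K + K) = (-9 + x)*(2*K) = 2*K*(-9 + x))
(-113 + N(12, Q))*(-81) = (-113 + 2*(-55/118 + 5*√3/118)*(-9 + 12))*(-81) = (-113 + 2*(-55/118 + 5*√3/118)*3)*(-81) = (-113 + (-165/59 + 15*√3/59))*(-81) = (-6832/59 + 15*√3/59)*(-81) = 553392/59 - 1215*√3/59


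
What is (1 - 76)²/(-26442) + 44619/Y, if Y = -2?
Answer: -32772968/1469 ≈ -22310.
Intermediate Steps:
(1 - 76)²/(-26442) + 44619/Y = (1 - 76)²/(-26442) + 44619/(-2) = (-75)²*(-1/26442) + 44619*(-½) = 5625*(-1/26442) - 44619/2 = -625/2938 - 44619/2 = -32772968/1469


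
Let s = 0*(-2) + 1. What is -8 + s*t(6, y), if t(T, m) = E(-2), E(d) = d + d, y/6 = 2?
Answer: -12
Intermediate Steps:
y = 12 (y = 6*2 = 12)
s = 1 (s = 0 + 1 = 1)
E(d) = 2*d
t(T, m) = -4 (t(T, m) = 2*(-2) = -4)
-8 + s*t(6, y) = -8 + 1*(-4) = -8 - 4 = -12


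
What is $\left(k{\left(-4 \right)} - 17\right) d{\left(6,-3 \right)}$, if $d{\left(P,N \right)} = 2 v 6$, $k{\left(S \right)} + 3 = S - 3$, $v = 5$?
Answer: $-1620$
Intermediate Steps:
$k{\left(S \right)} = -6 + S$ ($k{\left(S \right)} = -3 + \left(S - 3\right) = -3 + \left(-3 + S\right) = -6 + S$)
$d{\left(P,N \right)} = 60$ ($d{\left(P,N \right)} = 2 \cdot 5 \cdot 6 = 10 \cdot 6 = 60$)
$\left(k{\left(-4 \right)} - 17\right) d{\left(6,-3 \right)} = \left(\left(-6 - 4\right) - 17\right) 60 = \left(-10 - 17\right) 60 = \left(-27\right) 60 = -1620$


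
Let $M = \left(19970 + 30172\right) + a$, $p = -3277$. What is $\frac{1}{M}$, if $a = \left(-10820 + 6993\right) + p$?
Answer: $\frac{1}{43038} \approx 2.3235 \cdot 10^{-5}$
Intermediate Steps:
$a = -7104$ ($a = \left(-10820 + 6993\right) - 3277 = -3827 - 3277 = -7104$)
$M = 43038$ ($M = \left(19970 + 30172\right) - 7104 = 50142 - 7104 = 43038$)
$\frac{1}{M} = \frac{1}{43038}$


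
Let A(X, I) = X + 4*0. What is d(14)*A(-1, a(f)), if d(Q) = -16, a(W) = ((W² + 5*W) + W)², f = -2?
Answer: 16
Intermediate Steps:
a(W) = (W² + 6*W)²
A(X, I) = X (A(X, I) = X + 0 = X)
d(14)*A(-1, a(f)) = -16*(-1) = 16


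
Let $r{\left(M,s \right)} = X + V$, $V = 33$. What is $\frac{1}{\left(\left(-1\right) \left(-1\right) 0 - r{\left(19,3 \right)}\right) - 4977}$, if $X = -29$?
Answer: $- \frac{1}{4981} \approx -0.00020076$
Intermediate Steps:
$r{\left(M,s \right)} = 4$ ($r{\left(M,s \right)} = -29 + 33 = 4$)
$\frac{1}{\left(\left(-1\right) \left(-1\right) 0 - r{\left(19,3 \right)}\right) - 4977} = \frac{1}{\left(\left(-1\right) \left(-1\right) 0 - 4\right) - 4977} = \frac{1}{\left(1 \cdot 0 - 4\right) - 4977} = \frac{1}{\left(0 - 4\right) - 4977} = \frac{1}{-4 - 4977} = \frac{1}{-4981} = - \frac{1}{4981}$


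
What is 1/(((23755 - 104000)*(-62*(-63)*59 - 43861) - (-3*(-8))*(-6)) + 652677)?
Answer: -1/14972502464 ≈ -6.6789e-11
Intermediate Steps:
1/(((23755 - 104000)*(-62*(-63)*59 - 43861) - (-3*(-8))*(-6)) + 652677) = 1/((-80245*(3906*59 - 43861) - 24*(-6)) + 652677) = 1/((-80245*(230454 - 43861) - 1*(-144)) + 652677) = 1/((-80245*186593 + 144) + 652677) = 1/((-14973155285 + 144) + 652677) = 1/(-14973155141 + 652677) = 1/(-14972502464) = -1/14972502464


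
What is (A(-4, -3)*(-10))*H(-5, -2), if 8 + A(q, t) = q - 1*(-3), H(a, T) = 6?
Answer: 540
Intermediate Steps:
A(q, t) = -5 + q (A(q, t) = -8 + (q - 1*(-3)) = -8 + (q + 3) = -8 + (3 + q) = -5 + q)
(A(-4, -3)*(-10))*H(-5, -2) = ((-5 - 4)*(-10))*6 = -9*(-10)*6 = 90*6 = 540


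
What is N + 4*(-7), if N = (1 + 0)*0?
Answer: -28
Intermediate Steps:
N = 0 (N = 1*0 = 0)
N + 4*(-7) = 0 + 4*(-7) = 0 - 28 = -28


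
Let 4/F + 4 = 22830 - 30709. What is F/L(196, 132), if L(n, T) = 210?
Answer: -2/827715 ≈ -2.4163e-6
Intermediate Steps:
F = -4/7883 (F = 4/(-4 + (22830 - 30709)) = 4/(-4 - 7879) = 4/(-7883) = 4*(-1/7883) = -4/7883 ≈ -0.00050742)
F/L(196, 132) = -4/7883/210 = -4/7883*1/210 = -2/827715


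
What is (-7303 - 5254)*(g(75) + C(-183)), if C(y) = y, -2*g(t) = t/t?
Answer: 4608419/2 ≈ 2.3042e+6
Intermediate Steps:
g(t) = -1/2 (g(t) = -t/(2*t) = -1/2*1 = -1/2)
(-7303 - 5254)*(g(75) + C(-183)) = (-7303 - 5254)*(-1/2 - 183) = -12557*(-367/2) = 4608419/2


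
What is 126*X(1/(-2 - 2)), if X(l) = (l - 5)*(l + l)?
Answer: 1323/4 ≈ 330.75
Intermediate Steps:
X(l) = 2*l*(-5 + l) (X(l) = (-5 + l)*(2*l) = 2*l*(-5 + l))
126*X(1/(-2 - 2)) = 126*(2*(-5 + 1/(-2 - 2))/(-2 - 2)) = 126*(2*(-5 + 1/(-4))/(-4)) = 126*(2*(-¼)*(-5 - ¼)) = 126*(2*(-¼)*(-21/4)) = 126*(21/8) = 1323/4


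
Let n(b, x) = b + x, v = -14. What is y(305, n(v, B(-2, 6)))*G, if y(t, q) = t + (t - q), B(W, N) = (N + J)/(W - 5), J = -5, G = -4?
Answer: -17476/7 ≈ -2496.6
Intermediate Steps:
B(W, N) = (-5 + N)/(-5 + W) (B(W, N) = (N - 5)/(W - 5) = (-5 + N)/(-5 + W))
y(t, q) = -q + 2*t
y(305, n(v, B(-2, 6)))*G = (-(-14 + (-5 + 6)/(-5 - 2)) + 2*305)*(-4) = (-(-14 + 1/(-7)) + 610)*(-4) = (-(-14 - ⅐*1) + 610)*(-4) = (-(-14 - ⅐) + 610)*(-4) = (-1*(-99/7) + 610)*(-4) = (99/7 + 610)*(-4) = (4369/7)*(-4) = -17476/7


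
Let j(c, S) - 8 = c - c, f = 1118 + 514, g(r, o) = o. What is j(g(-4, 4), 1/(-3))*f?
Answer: 13056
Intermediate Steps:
f = 1632
j(c, S) = 8 (j(c, S) = 8 + (c - c) = 8 + 0 = 8)
j(g(-4, 4), 1/(-3))*f = 8*1632 = 13056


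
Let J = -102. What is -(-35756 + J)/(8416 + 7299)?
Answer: 35858/15715 ≈ 2.2818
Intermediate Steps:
-(-35756 + J)/(8416 + 7299) = -(-35756 - 102)/(8416 + 7299) = -(-35858)/15715 = -1*(-35858/15715) = 35858/15715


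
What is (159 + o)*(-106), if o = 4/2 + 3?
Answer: -17384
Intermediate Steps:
o = 5 (o = 4*(½) + 3 = 2 + 3 = 5)
(159 + o)*(-106) = (159 + 5)*(-106) = 164*(-106) = -17384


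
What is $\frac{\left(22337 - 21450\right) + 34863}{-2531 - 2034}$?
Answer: $- \frac{650}{83} \approx -7.8313$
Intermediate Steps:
$\frac{\left(22337 - 21450\right) + 34863}{-2531 - 2034} = \frac{\left(22337 - 21450\right) + 34863}{-4565} = \left(887 + 34863\right) \left(- \frac{1}{4565}\right) = 35750 \left(- \frac{1}{4565}\right) = - \frac{650}{83}$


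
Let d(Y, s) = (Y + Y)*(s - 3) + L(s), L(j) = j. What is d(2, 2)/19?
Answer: -2/19 ≈ -0.10526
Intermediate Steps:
d(Y, s) = s + 2*Y*(-3 + s) (d(Y, s) = (Y + Y)*(s - 3) + s = (2*Y)*(-3 + s) + s = 2*Y*(-3 + s) + s = s + 2*Y*(-3 + s))
d(2, 2)/19 = (2 - 6*2 + 2*2*2)/19 = (2 - 12 + 8)*(1/19) = -2*1/19 = -2/19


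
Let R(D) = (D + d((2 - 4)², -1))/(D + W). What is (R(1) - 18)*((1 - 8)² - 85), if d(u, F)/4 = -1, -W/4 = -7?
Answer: 18900/29 ≈ 651.72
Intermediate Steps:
W = 28 (W = -4*(-7) = 28)
d(u, F) = -4 (d(u, F) = 4*(-1) = -4)
R(D) = (-4 + D)/(28 + D) (R(D) = (D - 4)/(D + 28) = (-4 + D)/(28 + D))
(R(1) - 18)*((1 - 8)² - 85) = ((-4 + 1)/(28 + 1) - 18)*((1 - 8)² - 85) = (-3/29 - 18)*((-7)² - 85) = ((1/29)*(-3) - 18)*(49 - 85) = (-3/29 - 18)*(-36) = -525/29*(-36) = 18900/29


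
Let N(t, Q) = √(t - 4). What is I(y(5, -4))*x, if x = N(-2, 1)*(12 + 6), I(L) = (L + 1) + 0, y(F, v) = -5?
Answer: -72*I*√6 ≈ -176.36*I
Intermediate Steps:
N(t, Q) = √(-4 + t)
I(L) = 1 + L (I(L) = (1 + L) + 0 = 1 + L)
x = 18*I*√6 (x = √(-4 - 2)*(12 + 6) = √(-6)*18 = (I*√6)*18 = 18*I*√6 ≈ 44.091*I)
I(y(5, -4))*x = (1 - 5)*(18*I*√6) = -72*I*√6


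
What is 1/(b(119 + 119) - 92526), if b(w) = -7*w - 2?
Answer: -1/94194 ≈ -1.0616e-5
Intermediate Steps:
b(w) = -2 - 7*w
1/(b(119 + 119) - 92526) = 1/((-2 - 7*(119 + 119)) - 92526) = 1/((-2 - 7*238) - 92526) = 1/((-2 - 1666) - 92526) = 1/(-1668 - 92526) = 1/(-94194) = -1/94194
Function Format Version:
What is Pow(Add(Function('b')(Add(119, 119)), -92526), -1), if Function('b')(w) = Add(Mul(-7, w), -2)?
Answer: Rational(-1, 94194) ≈ -1.0616e-5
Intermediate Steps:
Function('b')(w) = Add(-2, Mul(-7, w))
Pow(Add(Function('b')(Add(119, 119)), -92526), -1) = Pow(Add(Add(-2, Mul(-7, Add(119, 119))), -92526), -1) = Pow(Add(Add(-2, Mul(-7, 238)), -92526), -1) = Pow(Add(Add(-2, -1666), -92526), -1) = Pow(Add(-1668, -92526), -1) = Pow(-94194, -1) = Rational(-1, 94194)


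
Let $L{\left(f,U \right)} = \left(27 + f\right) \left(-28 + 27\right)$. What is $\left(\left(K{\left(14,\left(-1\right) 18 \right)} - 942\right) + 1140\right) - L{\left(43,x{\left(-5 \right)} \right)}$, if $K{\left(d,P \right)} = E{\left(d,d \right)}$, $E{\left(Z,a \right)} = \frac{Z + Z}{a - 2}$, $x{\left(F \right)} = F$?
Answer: $\frac{811}{3} \approx 270.33$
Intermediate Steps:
$E{\left(Z,a \right)} = \frac{2 Z}{-2 + a}$
$K{\left(d,P \right)} = \frac{2 d}{-2 + d}$
$L{\left(f,U \right)} = -27 - f$ ($L{\left(f,U \right)} = \left(27 + f\right) \left(-1\right) = -27 - f$)
$\left(\left(K{\left(14,\left(-1\right) 18 \right)} - 942\right) + 1140\right) - L{\left(43,x{\left(-5 \right)} \right)} = \left(\left(2 \cdot 14 \frac{1}{-2 + 14} - 942\right) + 1140\right) - \left(-27 - 43\right) = \left(\left(2 \cdot 14 \cdot \frac{1}{12} - 942\right) + 1140\right) - \left(-27 - 43\right) = \left(\left(2 \cdot 14 \cdot \frac{1}{12} - 942\right) + 1140\right) - -70 = \left(\left(\frac{7}{3} - 942\right) + 1140\right) + 70 = \left(- \frac{2819}{3} + 1140\right) + 70 = \frac{601}{3} + 70 = \frac{811}{3}$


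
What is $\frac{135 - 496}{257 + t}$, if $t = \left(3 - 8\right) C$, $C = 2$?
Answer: $- \frac{19}{13} \approx -1.4615$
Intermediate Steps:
$t = -10$ ($t = \left(3 - 8\right) 2 = \left(-5\right) 2 = -10$)
$\frac{135 - 496}{257 + t} = \frac{135 - 496}{257 - 10} = - \frac{361}{247} = \left(-361\right) \frac{1}{247} = - \frac{19}{13}$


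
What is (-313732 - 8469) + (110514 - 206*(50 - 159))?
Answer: -189233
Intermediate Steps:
(-313732 - 8469) + (110514 - 206*(50 - 159)) = -322201 + (110514 - 206*(-109)) = -322201 + (110514 + 22454) = -322201 + 132968 = -189233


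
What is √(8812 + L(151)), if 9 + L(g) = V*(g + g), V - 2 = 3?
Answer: √10313 ≈ 101.55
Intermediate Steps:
V = 5 (V = 2 + 3 = 5)
L(g) = -9 + 10*g (L(g) = -9 + 5*(g + g) = -9 + 5*(2*g) = -9 + 10*g)
√(8812 + L(151)) = √(8812 + (-9 + 10*151)) = √(8812 + (-9 + 1510)) = √(8812 + 1501) = √10313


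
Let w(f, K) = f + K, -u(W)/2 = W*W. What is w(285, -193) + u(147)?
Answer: -43126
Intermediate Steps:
u(W) = -2*W² (u(W) = -2*W*W = -2*W²)
w(f, K) = K + f
w(285, -193) + u(147) = (-193 + 285) - 2*147² = 92 - 2*21609 = 92 - 43218 = -43126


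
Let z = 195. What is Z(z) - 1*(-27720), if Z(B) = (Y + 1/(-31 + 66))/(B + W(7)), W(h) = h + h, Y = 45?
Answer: 202773376/7315 ≈ 27720.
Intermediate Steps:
W(h) = 2*h
Z(B) = 1576/(35*(14 + B)) (Z(B) = (45 + 1/(-31 + 66))/(B + 2*7) = (45 + 1/35)/(B + 14) = (45 + 1/35)/(14 + B) = 1576/(35*(14 + B)))
Z(z) - 1*(-27720) = 1576/(35*(14 + 195)) - 1*(-27720) = (1576/35)/209 + 27720 = (1576/35)*(1/209) + 27720 = 1576/7315 + 27720 = 202773376/7315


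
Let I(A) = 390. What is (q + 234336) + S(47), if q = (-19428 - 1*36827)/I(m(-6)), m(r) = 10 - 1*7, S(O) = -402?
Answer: 18235601/78 ≈ 2.3379e+5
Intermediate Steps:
m(r) = 3 (m(r) = 10 - 7 = 3)
q = -11251/78 (q = (-19428 - 1*36827)/390 = (-19428 - 36827)*(1/390) = -56255*1/390 = -11251/78 ≈ -144.24)
(q + 234336) + S(47) = (-11251/78 + 234336) - 402 = 18266957/78 - 402 = 18235601/78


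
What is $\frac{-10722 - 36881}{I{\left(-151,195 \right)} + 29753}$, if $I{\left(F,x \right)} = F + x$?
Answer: $- \frac{47603}{29797} \approx -1.5976$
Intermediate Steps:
$\frac{-10722 - 36881}{I{\left(-151,195 \right)} + 29753} = \frac{-10722 - 36881}{\left(-151 + 195\right) + 29753} = - \frac{47603}{44 + 29753} = - \frac{47603}{29797}$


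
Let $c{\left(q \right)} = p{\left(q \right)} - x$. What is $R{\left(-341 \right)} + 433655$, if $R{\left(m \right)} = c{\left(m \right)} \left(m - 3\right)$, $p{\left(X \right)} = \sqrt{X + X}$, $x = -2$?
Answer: $432967 - 344 i \sqrt{682} \approx 4.3297 \cdot 10^{5} - 8983.6 i$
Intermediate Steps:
$p{\left(X \right)} = \sqrt{2} \sqrt{X}$ ($p{\left(X \right)} = \sqrt{2 X} = \sqrt{2} \sqrt{X}$)
$c{\left(q \right)} = 2 + \sqrt{2} \sqrt{q}$ ($c{\left(q \right)} = \sqrt{2} \sqrt{q} - -2 = \sqrt{2} \sqrt{q} + 2 = 2 + \sqrt{2} \sqrt{q}$)
$R{\left(m \right)} = \left(-3 + m\right) \left(2 + \sqrt{2} \sqrt{m}\right)$ ($R{\left(m \right)} = \left(2 + \sqrt{2} \sqrt{m}\right) \left(m - 3\right) = \left(2 + \sqrt{2} \sqrt{m}\right) \left(-3 + m\right) = \left(-3 + m\right) \left(2 + \sqrt{2} \sqrt{m}\right)$)
$R{\left(-341 \right)} + 433655 = \left(-3 - 341\right) \left(2 + \sqrt{2} \sqrt{-341}\right) + 433655 = - 344 \left(2 + \sqrt{2} i \sqrt{341}\right) + 433655 = - 344 \left(2 + i \sqrt{682}\right) + 433655 = \left(-688 - 344 i \sqrt{682}\right) + 433655 = 432967 - 344 i \sqrt{682}$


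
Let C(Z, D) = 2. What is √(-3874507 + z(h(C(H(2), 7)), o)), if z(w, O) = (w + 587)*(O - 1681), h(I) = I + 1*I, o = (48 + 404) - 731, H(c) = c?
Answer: I*√5032867 ≈ 2243.4*I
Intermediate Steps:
o = -279 (o = 452 - 731 = -279)
h(I) = 2*I (h(I) = I + I = 2*I)
z(w, O) = (-1681 + O)*(587 + w) (z(w, O) = (587 + w)*(-1681 + O) = (-1681 + O)*(587 + w))
√(-3874507 + z(h(C(H(2), 7)), o)) = √(-3874507 + (-986747 - 3362*2 + 587*(-279) - 558*2)) = √(-3874507 + (-986747 - 1681*4 - 163773 - 279*4)) = √(-3874507 + (-986747 - 6724 - 163773 - 1116)) = √(-3874507 - 1158360) = √(-5032867) = I*√5032867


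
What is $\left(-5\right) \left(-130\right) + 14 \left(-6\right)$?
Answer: $566$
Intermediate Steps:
$\left(-5\right) \left(-130\right) + 14 \left(-6\right) = 650 - 84 = 566$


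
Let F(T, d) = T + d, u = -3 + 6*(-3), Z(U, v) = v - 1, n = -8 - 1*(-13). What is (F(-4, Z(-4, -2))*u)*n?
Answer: 735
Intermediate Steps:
n = 5 (n = -8 + 13 = 5)
Z(U, v) = -1 + v
u = -21 (u = -3 - 18 = -21)
(F(-4, Z(-4, -2))*u)*n = ((-4 + (-1 - 2))*(-21))*5 = ((-4 - 3)*(-21))*5 = -7*(-21)*5 = 147*5 = 735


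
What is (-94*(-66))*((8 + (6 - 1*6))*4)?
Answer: 198528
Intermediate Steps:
(-94*(-66))*((8 + (6 - 1*6))*4) = 6204*((8 + (6 - 6))*4) = 6204*((8 + 0)*4) = 6204*(8*4) = 6204*32 = 198528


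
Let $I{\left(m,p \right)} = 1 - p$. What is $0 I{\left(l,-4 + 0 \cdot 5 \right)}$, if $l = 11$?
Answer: $0$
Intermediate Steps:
$0 I{\left(l,-4 + 0 \cdot 5 \right)} = 0 \left(1 - \left(-4 + 0 \cdot 5\right)\right) = 0 \left(1 - \left(-4 + 0\right)\right) = 0 \left(1 - -4\right) = 0 \left(1 + 4\right) = 0 \cdot 5 = 0$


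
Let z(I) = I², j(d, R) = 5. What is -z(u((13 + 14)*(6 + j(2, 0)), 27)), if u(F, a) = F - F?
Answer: 0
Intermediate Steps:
u(F, a) = 0
-z(u((13 + 14)*(6 + j(2, 0)), 27)) = -1*0² = -1*0 = 0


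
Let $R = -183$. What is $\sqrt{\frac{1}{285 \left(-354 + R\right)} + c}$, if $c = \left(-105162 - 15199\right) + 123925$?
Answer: $\frac{\sqrt{9275417704895}}{51015} \approx 59.699$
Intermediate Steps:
$c = 3564$ ($c = -120361 + 123925 = 3564$)
$\sqrt{\frac{1}{285 \left(-354 + R\right)} + c} = \sqrt{\frac{1}{285 \left(-354 - 183\right)} + 3564} = \sqrt{\frac{1}{285 \left(-537\right)} + 3564} = \sqrt{\frac{1}{-153045} + 3564} = \sqrt{- \frac{1}{153045} + 3564} = \sqrt{\frac{545452379}{153045}} = \frac{\sqrt{9275417704895}}{51015}$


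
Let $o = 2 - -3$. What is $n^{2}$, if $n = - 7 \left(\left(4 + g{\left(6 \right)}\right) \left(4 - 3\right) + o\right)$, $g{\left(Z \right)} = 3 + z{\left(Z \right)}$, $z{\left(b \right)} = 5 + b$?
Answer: $25921$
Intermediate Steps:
$g{\left(Z \right)} = 8 + Z$ ($g{\left(Z \right)} = 3 + \left(5 + Z\right) = 8 + Z$)
$o = 5$ ($o = 2 + 3 = 5$)
$n = -161$ ($n = - 7 \left(\left(4 + \left(8 + 6\right)\right) \left(4 - 3\right) + 5\right) = - 7 \left(\left(4 + 14\right) 1 + 5\right) = - 7 \left(18 \cdot 1 + 5\right) = - 7 \left(18 + 5\right) = \left(-7\right) 23 = -161$)
$n^{2} = \left(-161\right)^{2} = 25921$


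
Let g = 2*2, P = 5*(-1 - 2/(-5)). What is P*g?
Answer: -12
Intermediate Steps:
P = -3 (P = 5*(-1 - 2*(-1/5)) = 5*(-1 + 2/5) = 5*(-3/5) = -3)
g = 4
P*g = -3*4 = -12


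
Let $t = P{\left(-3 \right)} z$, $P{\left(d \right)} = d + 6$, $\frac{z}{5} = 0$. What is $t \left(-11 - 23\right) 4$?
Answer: $0$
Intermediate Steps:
$z = 0$ ($z = 5 \cdot 0 = 0$)
$P{\left(d \right)} = 6 + d$
$t = 0$ ($t = \left(6 - 3\right) 0 = 3 \cdot 0 = 0$)
$t \left(-11 - 23\right) 4 = 0 \left(-11 - 23\right) 4 = 0 \left(\left(-34\right) 4\right) = 0 \left(-136\right) = 0$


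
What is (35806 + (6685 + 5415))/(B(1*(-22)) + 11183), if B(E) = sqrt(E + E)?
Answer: 535732798/125059533 - 95812*I*sqrt(11)/125059533 ≈ 4.2838 - 0.002541*I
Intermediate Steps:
B(E) = sqrt(2)*sqrt(E) (B(E) = sqrt(2*E) = sqrt(2)*sqrt(E))
(35806 + (6685 + 5415))/(B(1*(-22)) + 11183) = (35806 + (6685 + 5415))/(sqrt(2)*sqrt(1*(-22)) + 11183) = (35806 + 12100)/(sqrt(2)*sqrt(-22) + 11183) = 47906/(sqrt(2)*(I*sqrt(22)) + 11183) = 47906/(2*I*sqrt(11) + 11183) = 47906/(11183 + 2*I*sqrt(11))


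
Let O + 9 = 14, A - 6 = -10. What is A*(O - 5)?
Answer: 0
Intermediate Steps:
A = -4 (A = 6 - 10 = -4)
O = 5 (O = -9 + 14 = 5)
A*(O - 5) = -4*(5 - 5) = -4*0 = 0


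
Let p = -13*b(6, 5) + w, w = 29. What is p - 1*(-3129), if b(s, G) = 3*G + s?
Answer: 2885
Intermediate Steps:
b(s, G) = s + 3*G
p = -244 (p = -13*(6 + 3*5) + 29 = -13*(6 + 15) + 29 = -13*21 + 29 = -273 + 29 = -244)
p - 1*(-3129) = -244 - 1*(-3129) = -244 + 3129 = 2885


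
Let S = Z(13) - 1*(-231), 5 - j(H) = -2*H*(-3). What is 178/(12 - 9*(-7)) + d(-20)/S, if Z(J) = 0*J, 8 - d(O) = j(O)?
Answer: 10781/5775 ≈ 1.8668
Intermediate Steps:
j(H) = 5 - 6*H (j(H) = 5 - (-2*H)*(-3) = 5 - 6*H)
d(O) = 3 + 6*O (d(O) = 8 - (5 - 6*O) = 8 + (-5 + 6*O) = 3 + 6*O)
Z(J) = 0
S = 231 (S = 0 - 1*(-231) = 0 + 231 = 231)
178/(12 - 9*(-7)) + d(-20)/S = 178/(12 - 9*(-7)) + (3 + 6*(-20))/231 = 178/(12 + 63) + (3 - 120)*(1/231) = 178/75 - 117*1/231 = 178*(1/75) - 39/77 = 178/75 - 39/77 = 10781/5775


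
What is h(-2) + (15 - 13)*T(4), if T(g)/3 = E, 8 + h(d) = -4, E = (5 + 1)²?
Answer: 204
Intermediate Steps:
E = 36 (E = 6² = 36)
h(d) = -12 (h(d) = -8 - 4 = -12)
T(g) = 108 (T(g) = 3*36 = 108)
h(-2) + (15 - 13)*T(4) = -12 + (15 - 13)*108 = -12 + 2*108 = -12 + 216 = 204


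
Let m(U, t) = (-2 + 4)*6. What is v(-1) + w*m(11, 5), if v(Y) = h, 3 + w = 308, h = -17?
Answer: 3643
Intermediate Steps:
m(U, t) = 12 (m(U, t) = 2*6 = 12)
w = 305 (w = -3 + 308 = 305)
v(Y) = -17
v(-1) + w*m(11, 5) = -17 + 305*12 = -17 + 3660 = 3643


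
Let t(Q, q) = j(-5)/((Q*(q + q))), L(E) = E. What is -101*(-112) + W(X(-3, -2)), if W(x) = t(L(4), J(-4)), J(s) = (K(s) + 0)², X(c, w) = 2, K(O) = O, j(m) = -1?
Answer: 1447935/128 ≈ 11312.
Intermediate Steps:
J(s) = s² (J(s) = (s + 0)² = s²)
t(Q, q) = -1/(2*Q*q) (t(Q, q) = -1/(Q*(q + q)) = -1/(Q*(2*q)) = -1/(2*Q*q))
W(x) = -1/128 (W(x) = -½/(4*(-4)²) = -½*¼/16 = -½*¼*1/16 = -1/128)
-101*(-112) + W(X(-3, -2)) = -101*(-112) - 1/128 = 11312 - 1/128 = 1447935/128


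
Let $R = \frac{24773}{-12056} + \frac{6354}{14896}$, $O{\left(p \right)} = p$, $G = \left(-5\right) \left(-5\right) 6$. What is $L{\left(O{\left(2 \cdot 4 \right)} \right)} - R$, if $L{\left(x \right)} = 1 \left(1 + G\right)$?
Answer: $\frac{428280115}{2806034} \approx 152.63$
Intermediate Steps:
$G = 150$ ($G = 25 \cdot 6 = 150$)
$R = - \frac{4568981}{2806034}$ ($R = 24773 \left(- \frac{1}{12056}\right) + 6354 \cdot \frac{1}{14896} = - \frac{24773}{12056} + \frac{3177}{7448} = - \frac{4568981}{2806034} \approx -1.6283$)
$L{\left(x \right)} = 151$ ($L{\left(x \right)} = 1 \left(1 + 150\right) = 1 \cdot 151 = 151$)
$L{\left(O{\left(2 \cdot 4 \right)} \right)} - R = 151 - - \frac{4568981}{2806034} = 151 + \frac{4568981}{2806034} = \frac{428280115}{2806034}$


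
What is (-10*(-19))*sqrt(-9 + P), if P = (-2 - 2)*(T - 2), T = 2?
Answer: 570*I ≈ 570.0*I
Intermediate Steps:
P = 0 (P = (-2 - 2)*(2 - 2) = -4*0 = 0)
(-10*(-19))*sqrt(-9 + P) = (-10*(-19))*sqrt(-9 + 0) = 190*sqrt(-9) = 190*(3*I) = 570*I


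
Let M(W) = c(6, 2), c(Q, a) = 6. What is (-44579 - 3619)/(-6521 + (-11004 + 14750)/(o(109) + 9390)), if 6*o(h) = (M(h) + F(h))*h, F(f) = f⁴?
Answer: 741588720779514/100334039734427 ≈ 7.3912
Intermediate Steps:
M(W) = 6
o(h) = h*(6 + h⁴)/6 (o(h) = ((6 + h⁴)*h)/6 = (h*(6 + h⁴))/6 = h*(6 + h⁴)/6)
(-44579 - 3619)/(-6521 + (-11004 + 14750)/(o(109) + 9390)) = (-44579 - 3619)/(-6521 + (-11004 + 14750)/((109 + (⅙)*109⁵) + 9390)) = -48198/(-6521 + 3746/((109 + (⅙)*15386239549) + 9390)) = -48198/(-6521 + 3746/((109 + 15386239549/6) + 9390)) = -48198/(-6521 + 3746/(15386240203/6 + 9390)) = -48198/(-6521 + 3746/(15386296543/6)) = -48198/(-6521 + 3746*(6/15386296543)) = -48198/(-6521 + 22476/15386296543) = -48198/(-100334039734427/15386296543) = -48198*(-15386296543/100334039734427) = 741588720779514/100334039734427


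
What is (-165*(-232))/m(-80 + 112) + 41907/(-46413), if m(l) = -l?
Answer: -74084611/61884 ≈ -1197.2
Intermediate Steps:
(-165*(-232))/m(-80 + 112) + 41907/(-46413) = (-165*(-232))/((-(-80 + 112))) + 41907/(-46413) = 38280/((-1*32)) + 41907*(-1/46413) = 38280/(-32) - 13969/15471 = 38280*(-1/32) - 13969/15471 = -4785/4 - 13969/15471 = -74084611/61884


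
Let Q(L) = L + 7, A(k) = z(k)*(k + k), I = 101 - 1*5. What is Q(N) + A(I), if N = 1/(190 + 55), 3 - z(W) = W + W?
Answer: -8888844/245 ≈ -36281.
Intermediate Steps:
z(W) = 3 - 2*W (z(W) = 3 - (W + W) = 3 - 2*W)
I = 96 (I = 101 - 5 = 96)
A(k) = 2*k*(3 - 2*k) (A(k) = (3 - 2*k)*(k + k) = (3 - 2*k)*(2*k) = 2*k*(3 - 2*k))
N = 1/245 ≈ 0.0040816
Q(L) = 7 + L
Q(N) + A(I) = (7 + 1/245) + 2*96*(3 - 2*96) = 1716/245 + 2*96*(3 - 192) = 1716/245 + 2*96*(-189) = 1716/245 - 36288 = -8888844/245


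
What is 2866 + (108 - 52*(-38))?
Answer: 4950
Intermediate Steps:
2866 + (108 - 52*(-38)) = 2866 + (108 - 26*(-76)) = 2866 + (108 + 1976) = 2866 + 2084 = 4950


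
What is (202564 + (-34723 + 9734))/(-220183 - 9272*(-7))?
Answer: -177575/155279 ≈ -1.1436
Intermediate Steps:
(202564 + (-34723 + 9734))/(-220183 - 9272*(-7)) = (202564 - 24989)/(-220183 + 64904) = 177575/(-155279) = 177575*(-1/155279) = -177575/155279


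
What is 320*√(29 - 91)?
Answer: 320*I*√62 ≈ 2519.7*I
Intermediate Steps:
320*√(29 - 91) = 320*√(-62) = 320*(I*√62) = 320*I*√62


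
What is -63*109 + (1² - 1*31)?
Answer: -6897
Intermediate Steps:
-63*109 + (1² - 1*31) = -6867 + (1 - 31) = -6867 - 30 = -6897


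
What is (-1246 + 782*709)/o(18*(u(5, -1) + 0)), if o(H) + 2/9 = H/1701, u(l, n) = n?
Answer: -26138322/11 ≈ -2.3762e+6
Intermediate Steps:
o(H) = -2/9 + H/1701
(-1246 + 782*709)/o(18*(u(5, -1) + 0)) = (-1246 + 782*709)/(-2/9 + (18*(-1 + 0))/1701) = (-1246 + 554438)/(-2/9 + (18*(-1))/1701) = 553192/(-2/9 + (1/1701)*(-18)) = 553192/(-2/9 - 2/189) = 553192/(-44/189) = 553192*(-189/44) = -26138322/11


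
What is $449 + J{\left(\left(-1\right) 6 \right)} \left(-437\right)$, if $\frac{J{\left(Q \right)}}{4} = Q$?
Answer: $10937$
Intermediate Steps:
$J{\left(Q \right)} = 4 Q$
$449 + J{\left(\left(-1\right) 6 \right)} \left(-437\right) = 449 + 4 \left(\left(-1\right) 6\right) \left(-437\right) = 449 + 4 \left(-6\right) \left(-437\right) = 449 - -10488 = 449 + 10488 = 10937$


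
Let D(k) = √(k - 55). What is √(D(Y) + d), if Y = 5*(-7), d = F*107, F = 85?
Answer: √(9095 + 3*I*√10) ≈ 95.368 + 0.0497*I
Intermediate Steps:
d = 9095 (d = 85*107 = 9095)
Y = -35
D(k) = √(-55 + k)
√(D(Y) + d) = √(√(-55 - 35) + 9095) = √(√(-90) + 9095) = √(3*I*√10 + 9095) = √(9095 + 3*I*√10)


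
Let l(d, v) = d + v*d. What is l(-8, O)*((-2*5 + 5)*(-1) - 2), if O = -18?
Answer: 408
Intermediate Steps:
l(d, v) = d + d*v
l(-8, O)*((-2*5 + 5)*(-1) - 2) = (-8*(1 - 18))*((-2*5 + 5)*(-1) - 2) = (-8*(-17))*((-10 + 5)*(-1) - 2) = 136*(-5*(-1) - 2) = 136*(5 - 2) = 136*3 = 408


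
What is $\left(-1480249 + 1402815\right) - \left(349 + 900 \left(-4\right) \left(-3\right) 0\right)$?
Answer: $-77783$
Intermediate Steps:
$\left(-1480249 + 1402815\right) - \left(349 + 900 \left(-4\right) \left(-3\right) 0\right) = -77434 - \left(349 + 900 \cdot 12 \cdot 0\right) = -77434 - 349 = -77783$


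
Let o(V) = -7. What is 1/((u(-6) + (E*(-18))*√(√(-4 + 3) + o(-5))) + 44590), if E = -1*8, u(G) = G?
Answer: 1/(44584 + 144*√(-7 + I)) ≈ 2.2414e-5 - 1.919e-7*I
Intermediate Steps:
E = -8
1/((u(-6) + (E*(-18))*√(√(-4 + 3) + o(-5))) + 44590) = 1/((-6 + (-8*(-18))*√(√(-4 + 3) - 7)) + 44590) = 1/((-6 + 144*√(√(-1) - 7)) + 44590) = 1/((-6 + 144*√(I - 7)) + 44590) = 1/((-6 + 144*√(-7 + I)) + 44590) = 1/(44584 + 144*√(-7 + I))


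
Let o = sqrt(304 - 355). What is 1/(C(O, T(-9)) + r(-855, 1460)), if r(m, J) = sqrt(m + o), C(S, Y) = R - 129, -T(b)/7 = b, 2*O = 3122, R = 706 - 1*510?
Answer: 1/(67 + sqrt(-855 + I*sqrt(51))) ≈ 0.012522 - 0.0054549*I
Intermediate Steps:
R = 196 (R = 706 - 510 = 196)
O = 1561 (O = (1/2)*3122 = 1561)
T(b) = -7*b
C(S, Y) = 67 (C(S, Y) = 196 - 129 = 67)
o = I*sqrt(51) (o = sqrt(-51) = I*sqrt(51) ≈ 7.1414*I)
r(m, J) = sqrt(m + I*sqrt(51))
1/(C(O, T(-9)) + r(-855, 1460)) = 1/(67 + sqrt(-855 + I*sqrt(51)))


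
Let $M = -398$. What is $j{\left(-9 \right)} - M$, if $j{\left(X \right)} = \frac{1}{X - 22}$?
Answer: $\frac{12337}{31} \approx 397.97$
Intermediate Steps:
$j{\left(X \right)} = \frac{1}{-22 + X}$
$j{\left(-9 \right)} - M = \frac{1}{-22 - 9} - -398 = \frac{1}{-31} + 398 = - \frac{1}{31} + 398 = \frac{12337}{31}$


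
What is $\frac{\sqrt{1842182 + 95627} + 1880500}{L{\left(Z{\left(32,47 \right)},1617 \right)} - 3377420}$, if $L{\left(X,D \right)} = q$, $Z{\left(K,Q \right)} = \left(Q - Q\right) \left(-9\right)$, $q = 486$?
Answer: $- \frac{940250}{1688467} - \frac{\sqrt{1937809}}{3376934} \approx -0.55728$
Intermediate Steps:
$Z{\left(K,Q \right)} = 0$ ($Z{\left(K,Q \right)} = 0 \left(-9\right) = 0$)
$L{\left(X,D \right)} = 486$
$\frac{\sqrt{1842182 + 95627} + 1880500}{L{\left(Z{\left(32,47 \right)},1617 \right)} - 3377420} = \frac{\sqrt{1842182 + 95627} + 1880500}{486 - 3377420} = \frac{\sqrt{1937809} + 1880500}{-3376934} = \left(1880500 + \sqrt{1937809}\right) \left(- \frac{1}{3376934}\right) = - \frac{940250}{1688467} - \frac{\sqrt{1937809}}{3376934}$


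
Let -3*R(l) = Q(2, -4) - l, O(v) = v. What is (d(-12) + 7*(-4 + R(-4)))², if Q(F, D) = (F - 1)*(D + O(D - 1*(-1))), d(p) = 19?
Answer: 4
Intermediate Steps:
Q(F, D) = (1 + 2*D)*(-1 + F) (Q(F, D) = (F - 1)*(D + (D - 1*(-1))) = (-1 + F)*(D + (D + 1)) = (-1 + F)*(D + (1 + D)) = (-1 + F)*(1 + 2*D) = (1 + 2*D)*(-1 + F))
R(l) = 7/3 + l/3 (R(l) = -((-1 + 2 - 2*(-4) + 2*(-4)*2) - l)/3 = -((-1 + 2 + 8 - 16) - l)/3 = -(-7 - l)/3 = 7/3 + l/3)
(d(-12) + 7*(-4 + R(-4)))² = (19 + 7*(-4 + (7/3 + (⅓)*(-4))))² = (19 + 7*(-4 + (7/3 - 4/3)))² = (19 + 7*(-4 + 1))² = (19 + 7*(-3))² = (19 - 21)² = (-2)² = 4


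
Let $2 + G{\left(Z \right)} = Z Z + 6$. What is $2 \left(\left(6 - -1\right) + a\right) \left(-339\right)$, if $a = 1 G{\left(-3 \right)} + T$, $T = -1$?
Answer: $-12882$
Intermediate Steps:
$G{\left(Z \right)} = 4 + Z^{2}$ ($G{\left(Z \right)} = -2 + \left(Z Z + 6\right) = -2 + \left(Z^{2} + 6\right) = -2 + \left(6 + Z^{2}\right) = 4 + Z^{2}$)
$a = 12$ ($a = 1 \left(4 + \left(-3\right)^{2}\right) - 1 = 1 \left(4 + 9\right) - 1 = 1 \cdot 13 - 1 = 13 - 1 = 12$)
$2 \left(\left(6 - -1\right) + a\right) \left(-339\right) = 2 \left(\left(6 - -1\right) + 12\right) \left(-339\right) = 2 \left(\left(6 + 1\right) + 12\right) \left(-339\right) = 2 \left(7 + 12\right) \left(-339\right) = 2 \cdot 19 \left(-339\right) = 38 \left(-339\right) = -12882$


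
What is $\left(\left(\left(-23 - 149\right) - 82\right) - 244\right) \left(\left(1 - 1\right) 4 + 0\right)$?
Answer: $0$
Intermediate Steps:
$\left(\left(\left(-23 - 149\right) - 82\right) - 244\right) \left(\left(1 - 1\right) 4 + 0\right) = \left(\left(-172 - 82\right) - 244\right) \left(\left(1 - 1\right) 4 + 0\right) = \left(-254 - 244\right) \left(0 \cdot 4 + 0\right) = - 498 \left(0 + 0\right) = \left(-498\right) 0 = 0$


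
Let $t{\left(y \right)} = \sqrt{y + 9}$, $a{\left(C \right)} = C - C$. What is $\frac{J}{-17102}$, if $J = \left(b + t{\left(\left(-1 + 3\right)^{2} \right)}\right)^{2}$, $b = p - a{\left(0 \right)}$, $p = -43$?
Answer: $- \frac{931}{8551} + \frac{43 \sqrt{13}}{8551} \approx -0.090745$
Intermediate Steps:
$a{\left(C \right)} = 0$
$b = -43$ ($b = -43 - 0 = -43 + 0 = -43$)
$t{\left(y \right)} = \sqrt{9 + y}$
$J = \left(-43 + \sqrt{13}\right)^{2}$ ($J = \left(-43 + \sqrt{9 + \left(-1 + 3\right)^{2}}\right)^{2} = \left(-43 + \sqrt{9 + 2^{2}}\right)^{2} = \left(-43 + \sqrt{9 + 4}\right)^{2} = \left(-43 + \sqrt{13}\right)^{2} \approx 1551.9$)
$\frac{J}{-17102} = \frac{\left(43 - \sqrt{13}\right)^{2}}{-17102} = \left(43 - \sqrt{13}\right)^{2} \left(- \frac{1}{17102}\right) = - \frac{\left(43 - \sqrt{13}\right)^{2}}{17102}$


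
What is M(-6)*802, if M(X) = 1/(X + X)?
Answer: -401/6 ≈ -66.833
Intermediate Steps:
M(X) = 1/(2*X)
M(-6)*802 = ((1/2)/(-6))*802 = ((1/2)*(-1/6))*802 = -1/12*802 = -401/6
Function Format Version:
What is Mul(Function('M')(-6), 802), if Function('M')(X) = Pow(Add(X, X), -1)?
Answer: Rational(-401, 6) ≈ -66.833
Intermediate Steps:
Function('M')(X) = Mul(Rational(1, 2), Pow(X, -1)) (Function('M')(X) = Pow(Mul(2, X), -1) = Mul(Rational(1, 2), Pow(X, -1)))
Mul(Function('M')(-6), 802) = Mul(Mul(Rational(1, 2), Pow(-6, -1)), 802) = Mul(Mul(Rational(1, 2), Rational(-1, 6)), 802) = Mul(Rational(-1, 12), 802) = Rational(-401, 6)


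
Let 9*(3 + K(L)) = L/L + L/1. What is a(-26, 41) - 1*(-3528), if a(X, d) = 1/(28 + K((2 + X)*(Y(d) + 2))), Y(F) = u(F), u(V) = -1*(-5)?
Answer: 204633/58 ≈ 3528.2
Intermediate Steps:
u(V) = 5
Y(F) = 5
K(L) = -26/9 + L/9 (K(L) = -3 + (L/L + L/1)/9 = -3 + (1 + L*1)/9 = -3 + (1 + L)/9 = -3 + (1/9 + L/9) = -26/9 + L/9)
a(X, d) = 1/(80/3 + 7*X/9) (a(X, d) = 1/(28 + (-26/9 + ((2 + X)*(5 + 2))/9)) = 1/(28 + (-26/9 + ((2 + X)*7)/9)) = 1/(28 + (-26/9 + (14 + 7*X)/9)) = 1/(28 + (-26/9 + (14/9 + 7*X/9))) = 1/(28 + (-4/3 + 7*X/9)) = 1/(80/3 + 7*X/9))
a(-26, 41) - 1*(-3528) = 9/(240 + 7*(-26)) - 1*(-3528) = 9/(240 - 182) + 3528 = 9/58 + 3528 = 204633/58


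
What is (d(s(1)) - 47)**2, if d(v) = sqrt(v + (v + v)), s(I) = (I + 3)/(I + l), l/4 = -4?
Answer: 11041/5 - 188*I*sqrt(5)/5 ≈ 2208.2 - 84.076*I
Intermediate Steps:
l = -16 (l = 4*(-4) = -16)
s(I) = (3 + I)/(-16 + I) (s(I) = (I + 3)/(I - 16) = (3 + I)/(-16 + I))
d(v) = sqrt(3)*sqrt(v) (d(v) = sqrt(v + 2*v) = sqrt(3*v) = sqrt(3)*sqrt(v))
(d(s(1)) - 47)**2 = (sqrt(3)*sqrt((3 + 1)/(-16 + 1)) - 47)**2 = (sqrt(3)*sqrt(4/(-15)) - 47)**2 = (sqrt(3)*sqrt(-1/15*4) - 47)**2 = (sqrt(3)*sqrt(-4/15) - 47)**2 = (sqrt(3)*(2*I*sqrt(15)/15) - 47)**2 = (2*I*sqrt(5)/5 - 47)**2 = (-47 + 2*I*sqrt(5)/5)**2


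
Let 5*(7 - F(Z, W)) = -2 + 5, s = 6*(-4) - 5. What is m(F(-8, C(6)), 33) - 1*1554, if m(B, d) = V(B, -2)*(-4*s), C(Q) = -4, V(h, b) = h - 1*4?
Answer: -6378/5 ≈ -1275.6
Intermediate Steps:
V(h, b) = -4 + h (V(h, b) = h - 4 = -4 + h)
s = -29 (s = -24 - 5 = -29)
F(Z, W) = 32/5 (F(Z, W) = 7 - (-2 + 5)/5 = 7 - ⅕*3 = 7 - ⅗ = 32/5)
m(B, d) = -464 + 116*B (m(B, d) = (-4 + B)*(-4*(-29)) = (-4 + B)*116 = -464 + 116*B)
m(F(-8, C(6)), 33) - 1*1554 = (-464 + 116*(32/5)) - 1*1554 = (-464 + 3712/5) - 1554 = 1392/5 - 1554 = -6378/5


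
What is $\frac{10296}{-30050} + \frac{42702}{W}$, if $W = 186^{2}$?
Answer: $\frac{77249557}{86634150} \approx 0.89168$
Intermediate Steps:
$W = 34596$
$\frac{10296}{-30050} + \frac{42702}{W} = \frac{10296}{-30050} + \frac{42702}{34596} = 10296 \left(- \frac{1}{30050}\right) + 42702 \cdot \frac{1}{34596} = - \frac{5148}{15025} + \frac{7117}{5766} = \frac{77249557}{86634150}$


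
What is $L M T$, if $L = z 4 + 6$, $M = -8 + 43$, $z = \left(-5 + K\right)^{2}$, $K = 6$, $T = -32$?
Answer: $-11200$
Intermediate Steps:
$z = 1$ ($z = \left(-5 + 6\right)^{2} = 1^{2} = 1$)
$M = 35$
$L = 10$ ($L = 1 \cdot 4 + 6 = 4 + 6 = 10$)
$L M T = 10 \cdot 35 \left(-32\right) = 350 \left(-32\right) = -11200$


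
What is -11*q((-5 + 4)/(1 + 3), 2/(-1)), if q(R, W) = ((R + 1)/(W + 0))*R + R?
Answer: 55/32 ≈ 1.7188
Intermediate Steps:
q(R, W) = R + R*(1 + R)/W (q(R, W) = ((1 + R)/W)*R + R = R*(1 + R)/W + R = R + R*(1 + R)/W)
-11*q((-5 + 4)/(1 + 3), 2/(-1)) = -11*(-5 + 4)/(1 + 3)*(1 + (-5 + 4)/(1 + 3) + 2/(-1))/(2/(-1)) = -11*(-1/4)*(1 - 1/4 + 2*(-1))/(2*(-1)) = -11*(-1*¼)*(1 - 1*¼ - 2)/(-2) = -(-11)*(-1)*(1 - ¼ - 2)/(4*2) = -(-11)*(-1)*(-5)/(4*2*4) = -11*(-5/32) = 55/32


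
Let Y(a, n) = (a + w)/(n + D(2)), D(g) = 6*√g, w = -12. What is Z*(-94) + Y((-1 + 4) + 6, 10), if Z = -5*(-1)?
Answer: -6595/14 + 9*√2/14 ≈ -470.16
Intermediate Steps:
Z = 5
Y(a, n) = (-12 + a)/(n + 6*√2) (Y(a, n) = (a - 12)/(n + 6*√2) = (-12 + a)/(n + 6*√2))
Z*(-94) + Y((-1 + 4) + 6, 10) = 5*(-94) + (-12 + ((-1 + 4) + 6))/(10 + 6*√2) = -470 + (-12 + (3 + 6))/(10 + 6*√2) = -470 + (-12 + 9)/(10 + 6*√2) = -470 - 3/(10 + 6*√2)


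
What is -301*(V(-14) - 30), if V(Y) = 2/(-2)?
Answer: 9331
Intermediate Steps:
V(Y) = -1 (V(Y) = 2*(-½) = -1)
-301*(V(-14) - 30) = -301*(-1 - 30) = -301*(-31) = 9331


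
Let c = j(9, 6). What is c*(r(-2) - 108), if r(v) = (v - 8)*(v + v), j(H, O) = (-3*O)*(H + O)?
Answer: 18360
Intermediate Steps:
j(H, O) = -3*O*(H + O)
r(v) = 2*v*(-8 + v) (r(v) = (-8 + v)*(2*v) = 2*v*(-8 + v))
c = -270 (c = -3*6*(9 + 6) = -3*6*15 = -270)
c*(r(-2) - 108) = -270*(2*(-2)*(-8 - 2) - 108) = -270*(2*(-2)*(-10) - 108) = -270*(40 - 108) = -270*(-68) = 18360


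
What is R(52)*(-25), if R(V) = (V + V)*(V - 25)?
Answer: -70200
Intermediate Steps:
R(V) = 2*V*(-25 + V) (R(V) = (2*V)*(-25 + V) = 2*V*(-25 + V))
R(52)*(-25) = (2*52*(-25 + 52))*(-25) = (2*52*27)*(-25) = 2808*(-25) = -70200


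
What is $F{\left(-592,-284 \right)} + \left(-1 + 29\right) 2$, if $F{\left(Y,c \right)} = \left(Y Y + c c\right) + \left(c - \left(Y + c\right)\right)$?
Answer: $431768$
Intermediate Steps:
$F{\left(Y,c \right)} = Y^{2} + c^{2} - Y$ ($F{\left(Y,c \right)} = \left(Y^{2} + c^{2}\right) + \left(c - \left(Y + c\right)\right) = \left(Y^{2} + c^{2}\right) - Y = Y^{2} + c^{2} - Y$)
$F{\left(-592,-284 \right)} + \left(-1 + 29\right) 2 = \left(\left(-592\right)^{2} + \left(-284\right)^{2} - -592\right) + \left(-1 + 29\right) 2 = \left(350464 + 80656 + 592\right) + 28 \cdot 2 = 431712 + 56 = 431768$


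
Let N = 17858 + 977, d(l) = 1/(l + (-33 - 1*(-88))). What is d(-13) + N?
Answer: 791071/42 ≈ 18835.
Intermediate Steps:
d(l) = 1/(55 + l) (d(l) = 1/(l + (-33 + 88)) = 1/(l + 55) = 1/(55 + l))
N = 18835
d(-13) + N = 1/(55 - 13) + 18835 = 1/42 + 18835 = 791071/42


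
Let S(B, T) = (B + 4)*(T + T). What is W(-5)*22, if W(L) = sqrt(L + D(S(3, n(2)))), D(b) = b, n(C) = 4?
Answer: 22*sqrt(51) ≈ 157.11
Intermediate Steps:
S(B, T) = 2*T*(4 + B) (S(B, T) = (4 + B)*(2*T) = 2*T*(4 + B))
W(L) = sqrt(56 + L) (W(L) = sqrt(L + 2*4*(4 + 3)) = sqrt(L + 2*4*7) = sqrt(L + 56) = sqrt(56 + L))
W(-5)*22 = sqrt(56 - 5)*22 = sqrt(51)*22 = 22*sqrt(51)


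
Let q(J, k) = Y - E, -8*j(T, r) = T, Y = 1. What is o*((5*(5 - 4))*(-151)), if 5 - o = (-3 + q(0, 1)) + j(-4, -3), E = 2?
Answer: -12835/2 ≈ -6417.5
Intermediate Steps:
j(T, r) = -T/8
q(J, k) = -1 (q(J, k) = 1 - 1*2 = 1 - 2 = -1)
o = 17/2 (o = 5 - ((-3 - 1) - ⅛*(-4)) = 5 - (-4 + ½) = 5 - 1*(-7/2) = 5 + 7/2 = 17/2 ≈ 8.5000)
o*((5*(5 - 4))*(-151)) = 17*((5*(5 - 4))*(-151))/2 = 17*((5*1)*(-151))/2 = 17*(5*(-151))/2 = (17/2)*(-755) = -12835/2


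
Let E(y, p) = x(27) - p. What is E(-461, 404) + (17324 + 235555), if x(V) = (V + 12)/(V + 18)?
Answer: 3787138/15 ≈ 2.5248e+5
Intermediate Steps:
x(V) = (12 + V)/(18 + V)
E(y, p) = 13/15 - p (E(y, p) = (12 + 27)/(18 + 27) - p = 39/45 - p = (1/45)*39 - p = 13/15 - p)
E(-461, 404) + (17324 + 235555) = (13/15 - 1*404) + (17324 + 235555) = (13/15 - 404) + 252879 = -6047/15 + 252879 = 3787138/15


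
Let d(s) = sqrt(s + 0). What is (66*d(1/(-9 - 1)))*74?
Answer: 2442*I*sqrt(10)/5 ≈ 1544.5*I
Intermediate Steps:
d(s) = sqrt(s)
(66*d(1/(-9 - 1)))*74 = (66*sqrt(1/(-9 - 1)))*74 = (66*sqrt(1/(-10)))*74 = (66*sqrt(-1/10))*74 = (66*(I*sqrt(10)/10))*74 = (33*I*sqrt(10)/5)*74 = 2442*I*sqrt(10)/5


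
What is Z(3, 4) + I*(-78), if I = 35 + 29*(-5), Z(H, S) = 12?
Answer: 8592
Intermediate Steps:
I = -110 (I = 35 - 145 = -110)
Z(3, 4) + I*(-78) = 12 - 110*(-78) = 12 + 8580 = 8592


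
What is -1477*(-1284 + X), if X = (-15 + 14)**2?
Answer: 1894991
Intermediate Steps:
X = 1 (X = (-1)**2 = 1)
-1477*(-1284 + X) = -1477*(-1284 + 1) = -1477*(-1283) = 1894991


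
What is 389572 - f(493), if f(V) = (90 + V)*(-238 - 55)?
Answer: 560391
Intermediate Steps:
f(V) = -26370 - 293*V (f(V) = (90 + V)*(-293) = -26370 - 293*V)
389572 - f(493) = 389572 - (-26370 - 293*493) = 389572 - (-26370 - 144449) = 389572 - 1*(-170819) = 389572 + 170819 = 560391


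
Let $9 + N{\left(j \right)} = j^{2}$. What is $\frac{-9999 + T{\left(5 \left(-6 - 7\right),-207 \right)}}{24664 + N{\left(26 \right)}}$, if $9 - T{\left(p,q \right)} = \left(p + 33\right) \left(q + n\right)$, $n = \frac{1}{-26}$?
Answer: $- \frac{215998}{329303} \approx -0.65592$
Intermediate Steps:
$N{\left(j \right)} = -9 + j^{2}$
$n = - \frac{1}{26} \approx -0.038462$
$T{\left(p,q \right)} = 9 - \left(33 + p\right) \left(- \frac{1}{26} + q\right)$ ($T{\left(p,q \right)} = 9 - \left(p + 33\right) \left(q - \frac{1}{26}\right) = 9 - \left(33 + p\right) \left(- \frac{1}{26} + q\right)$)
$\frac{-9999 + T{\left(5 \left(-6 - 7\right),-207 \right)}}{24664 + N{\left(26 \right)}} = \frac{-9999 + \left(\frac{267}{26} - -6831 + \frac{5 \left(-6 - 7\right)}{26} - 5 \left(-6 - 7\right) \left(-207\right)\right)}{24664 - \left(9 - 26^{2}\right)} = \frac{-9999 + \left(\frac{267}{26} + 6831 + \frac{5 \left(-13\right)}{26} - 5 \left(-13\right) \left(-207\right)\right)}{24664 + \left(-9 + 676\right)} = \frac{-9999 + \left(\frac{267}{26} + 6831 + \frac{1}{26} \left(-65\right) - \left(-65\right) \left(-207\right)\right)}{24664 + 667} = \frac{-9999 + \left(\frac{267}{26} + 6831 - \frac{5}{2} - 13455\right)}{25331} = \left(-9999 - \frac{86011}{13}\right) \frac{1}{25331} = \left(- \frac{215998}{13}\right) \frac{1}{25331} = - \frac{215998}{329303}$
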